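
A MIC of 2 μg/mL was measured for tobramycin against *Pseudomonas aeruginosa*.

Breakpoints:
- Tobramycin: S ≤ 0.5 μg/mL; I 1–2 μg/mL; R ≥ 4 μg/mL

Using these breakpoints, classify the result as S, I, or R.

Tobramycin (2 μg/mL) in 1–2 μg/mL → intermediate

I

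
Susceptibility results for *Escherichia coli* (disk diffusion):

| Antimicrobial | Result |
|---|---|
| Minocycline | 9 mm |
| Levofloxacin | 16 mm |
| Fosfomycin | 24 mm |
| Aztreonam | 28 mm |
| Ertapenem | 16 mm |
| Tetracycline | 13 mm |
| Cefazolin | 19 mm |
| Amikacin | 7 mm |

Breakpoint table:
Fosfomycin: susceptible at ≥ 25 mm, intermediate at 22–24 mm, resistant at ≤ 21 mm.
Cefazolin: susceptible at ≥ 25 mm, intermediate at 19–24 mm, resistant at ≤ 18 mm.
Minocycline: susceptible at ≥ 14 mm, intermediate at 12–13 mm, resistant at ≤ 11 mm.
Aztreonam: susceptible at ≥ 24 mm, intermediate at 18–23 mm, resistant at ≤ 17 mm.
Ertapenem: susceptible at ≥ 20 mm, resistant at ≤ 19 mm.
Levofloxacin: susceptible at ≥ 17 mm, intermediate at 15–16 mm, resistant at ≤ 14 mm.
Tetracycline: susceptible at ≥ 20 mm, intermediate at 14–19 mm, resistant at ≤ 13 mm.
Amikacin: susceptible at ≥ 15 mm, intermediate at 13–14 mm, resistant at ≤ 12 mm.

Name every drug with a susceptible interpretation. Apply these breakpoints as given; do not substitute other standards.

Minocycline (9 mm) ≤ 11 mm — Resistant
Levofloxacin 16 mm: in 15–16 mm → Intermediate
Fosfomycin: 24 mm is in 22–24 mm — Intermediate
Aztreonam (28 mm) ≥ 24 mm → Susceptible
Ertapenem: 16 mm is ≤ 19 mm ⇒ resistant
Tetracycline: 13 mm is ≤ 13 mm ⇒ Resistant
Cefazolin 19 mm: in 19–24 mm — Intermediate
Amikacin: 7 mm is ≤ 12 mm → Resistant

aztreonam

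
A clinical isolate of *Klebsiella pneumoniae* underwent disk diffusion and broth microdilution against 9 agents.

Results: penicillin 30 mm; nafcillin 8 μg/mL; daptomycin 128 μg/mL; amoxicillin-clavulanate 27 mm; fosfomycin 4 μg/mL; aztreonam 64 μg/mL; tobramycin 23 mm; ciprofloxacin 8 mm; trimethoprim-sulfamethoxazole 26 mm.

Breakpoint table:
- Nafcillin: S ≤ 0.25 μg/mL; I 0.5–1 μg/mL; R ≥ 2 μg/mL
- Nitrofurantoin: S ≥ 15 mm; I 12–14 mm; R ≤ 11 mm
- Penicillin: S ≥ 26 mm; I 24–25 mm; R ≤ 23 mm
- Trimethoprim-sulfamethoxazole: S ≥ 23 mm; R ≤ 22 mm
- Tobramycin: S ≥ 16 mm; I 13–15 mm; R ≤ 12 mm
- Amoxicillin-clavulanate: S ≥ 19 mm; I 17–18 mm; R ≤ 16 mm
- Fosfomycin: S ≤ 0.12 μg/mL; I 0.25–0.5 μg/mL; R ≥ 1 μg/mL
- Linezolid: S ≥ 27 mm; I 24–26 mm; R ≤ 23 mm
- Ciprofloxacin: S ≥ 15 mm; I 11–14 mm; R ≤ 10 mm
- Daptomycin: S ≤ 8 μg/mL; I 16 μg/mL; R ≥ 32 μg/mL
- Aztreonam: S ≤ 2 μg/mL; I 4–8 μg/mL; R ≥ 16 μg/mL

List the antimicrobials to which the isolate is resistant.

nafcillin, daptomycin, fosfomycin, aztreonam, ciprofloxacin

Penicillin (30 mm) ≥ 26 mm ⇒ susceptible
Nafcillin 8 μg/mL: ≥ 2 μg/mL ⇒ Resistant
Daptomycin 128 μg/mL: ≥ 32 μg/mL → resistant
Amoxicillin-clavulanate (27 mm) ≥ 19 mm — Susceptible
Fosfomycin (4 μg/mL) ≥ 1 μg/mL ⇒ resistant
Aztreonam: 64 μg/mL is ≥ 16 μg/mL ⇒ Resistant
Tobramycin: 23 mm is ≥ 16 mm ⇒ susceptible
Ciprofloxacin 8 mm: ≤ 10 mm → resistant
Trimethoprim-sulfamethoxazole (26 mm) ≥ 23 mm → susceptible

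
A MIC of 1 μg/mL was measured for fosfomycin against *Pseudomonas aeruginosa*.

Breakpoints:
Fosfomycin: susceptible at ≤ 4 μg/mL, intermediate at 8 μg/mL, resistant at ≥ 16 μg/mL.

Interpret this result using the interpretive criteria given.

Fosfomycin 1 μg/mL: ≤ 4 μg/mL → susceptible

Susceptible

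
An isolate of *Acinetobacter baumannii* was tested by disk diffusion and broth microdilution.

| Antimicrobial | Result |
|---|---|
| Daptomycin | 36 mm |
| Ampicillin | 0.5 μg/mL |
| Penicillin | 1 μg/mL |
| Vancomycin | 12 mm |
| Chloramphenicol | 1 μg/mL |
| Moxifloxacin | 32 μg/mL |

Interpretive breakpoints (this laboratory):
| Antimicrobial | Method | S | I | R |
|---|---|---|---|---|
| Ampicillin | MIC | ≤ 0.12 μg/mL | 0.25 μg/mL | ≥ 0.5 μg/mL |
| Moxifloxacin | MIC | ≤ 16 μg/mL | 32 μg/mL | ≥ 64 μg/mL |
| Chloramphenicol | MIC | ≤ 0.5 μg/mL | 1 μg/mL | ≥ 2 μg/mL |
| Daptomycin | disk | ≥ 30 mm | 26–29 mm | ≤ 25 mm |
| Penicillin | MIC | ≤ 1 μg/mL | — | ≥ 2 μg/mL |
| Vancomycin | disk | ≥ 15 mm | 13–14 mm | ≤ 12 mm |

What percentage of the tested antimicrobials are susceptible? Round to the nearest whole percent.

Daptomycin: 36 mm is ≥ 30 mm → Susceptible
Ampicillin: 0.5 μg/mL is ≥ 0.5 μg/mL → resistant
Penicillin (1 μg/mL) ≤ 1 μg/mL — S
Vancomycin: 12 mm is ≤ 12 mm → R
Chloramphenicol: 1 μg/mL is = 1 μg/mL ⇒ Intermediate
Moxifloxacin (32 μg/mL) = 32 μg/mL → Intermediate
Susceptible: 2/6

33%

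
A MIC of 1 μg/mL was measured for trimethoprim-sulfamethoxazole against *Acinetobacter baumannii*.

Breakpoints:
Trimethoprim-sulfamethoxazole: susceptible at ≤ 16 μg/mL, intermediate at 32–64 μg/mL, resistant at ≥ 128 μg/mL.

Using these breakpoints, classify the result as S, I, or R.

S

Trimethoprim-sulfamethoxazole 1 μg/mL: ≤ 16 μg/mL — susceptible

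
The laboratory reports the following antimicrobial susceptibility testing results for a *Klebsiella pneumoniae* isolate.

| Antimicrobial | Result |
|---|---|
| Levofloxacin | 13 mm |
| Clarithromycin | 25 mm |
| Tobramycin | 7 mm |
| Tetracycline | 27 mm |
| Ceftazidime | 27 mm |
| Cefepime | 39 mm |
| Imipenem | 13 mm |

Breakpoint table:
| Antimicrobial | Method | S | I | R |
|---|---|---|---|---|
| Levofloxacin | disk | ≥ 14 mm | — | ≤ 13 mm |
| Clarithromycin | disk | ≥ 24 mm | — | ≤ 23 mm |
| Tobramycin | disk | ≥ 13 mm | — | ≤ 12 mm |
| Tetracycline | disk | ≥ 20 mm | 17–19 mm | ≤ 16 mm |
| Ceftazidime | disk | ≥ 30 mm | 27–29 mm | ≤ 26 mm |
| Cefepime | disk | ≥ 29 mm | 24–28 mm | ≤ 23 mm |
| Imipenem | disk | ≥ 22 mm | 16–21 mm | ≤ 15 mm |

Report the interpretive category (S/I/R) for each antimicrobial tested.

Levofloxacin (13 mm) ≤ 13 mm ⇒ R
Clarithromycin 25 mm: ≥ 24 mm → S
Tobramycin 7 mm: ≤ 12 mm ⇒ R
Tetracycline 27 mm: ≥ 20 mm → Susceptible
Ceftazidime 27 mm: in 27–29 mm — I
Cefepime: 39 mm is ≥ 29 mm — Susceptible
Imipenem 13 mm: ≤ 15 mm → Resistant

R, S, R, S, I, S, R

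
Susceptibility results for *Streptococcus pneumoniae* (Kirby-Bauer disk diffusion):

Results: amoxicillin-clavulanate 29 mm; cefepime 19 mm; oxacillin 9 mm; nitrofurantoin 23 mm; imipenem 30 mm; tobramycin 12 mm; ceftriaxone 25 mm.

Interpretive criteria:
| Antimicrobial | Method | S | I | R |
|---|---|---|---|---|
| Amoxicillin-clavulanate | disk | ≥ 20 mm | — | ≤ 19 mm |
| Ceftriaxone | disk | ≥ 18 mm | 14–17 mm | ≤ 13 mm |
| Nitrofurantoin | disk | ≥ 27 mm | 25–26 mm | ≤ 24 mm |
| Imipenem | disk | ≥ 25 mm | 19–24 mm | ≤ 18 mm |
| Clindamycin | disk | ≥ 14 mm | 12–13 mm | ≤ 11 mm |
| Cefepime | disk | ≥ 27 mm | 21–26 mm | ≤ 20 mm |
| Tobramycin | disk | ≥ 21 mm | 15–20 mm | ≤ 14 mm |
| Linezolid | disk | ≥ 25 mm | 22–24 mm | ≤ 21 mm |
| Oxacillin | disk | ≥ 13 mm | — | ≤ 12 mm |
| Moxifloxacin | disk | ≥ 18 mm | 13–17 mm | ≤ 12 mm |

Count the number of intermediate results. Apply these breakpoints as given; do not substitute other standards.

Amoxicillin-clavulanate 29 mm: ≥ 20 mm ⇒ S
Cefepime 19 mm: ≤ 20 mm ⇒ Resistant
Oxacillin (9 mm) ≤ 12 mm → resistant
Nitrofurantoin 23 mm: ≤ 24 mm ⇒ Resistant
Imipenem 30 mm: ≥ 25 mm — Susceptible
Tobramycin 12 mm: ≤ 14 mm ⇒ Resistant
Ceftriaxone 25 mm: ≥ 18 mm — S
Intermediate: 0

0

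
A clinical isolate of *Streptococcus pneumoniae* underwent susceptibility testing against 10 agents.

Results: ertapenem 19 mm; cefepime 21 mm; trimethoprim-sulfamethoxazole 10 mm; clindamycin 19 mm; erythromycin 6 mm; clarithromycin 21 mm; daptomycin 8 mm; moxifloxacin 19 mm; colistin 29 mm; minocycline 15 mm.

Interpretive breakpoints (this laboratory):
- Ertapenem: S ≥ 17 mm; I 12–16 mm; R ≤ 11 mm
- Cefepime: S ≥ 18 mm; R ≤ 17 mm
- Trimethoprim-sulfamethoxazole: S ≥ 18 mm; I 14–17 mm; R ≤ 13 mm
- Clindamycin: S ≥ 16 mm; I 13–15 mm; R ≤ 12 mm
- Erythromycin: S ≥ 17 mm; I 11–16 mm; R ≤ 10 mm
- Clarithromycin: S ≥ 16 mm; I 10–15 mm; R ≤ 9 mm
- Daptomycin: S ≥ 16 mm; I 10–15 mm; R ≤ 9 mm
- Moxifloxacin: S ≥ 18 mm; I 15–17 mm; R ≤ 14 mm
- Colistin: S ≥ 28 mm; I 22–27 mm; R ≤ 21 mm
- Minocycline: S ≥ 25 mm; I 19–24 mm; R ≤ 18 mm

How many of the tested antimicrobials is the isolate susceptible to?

6

Ertapenem (19 mm) ≥ 17 mm — Susceptible
Cefepime (21 mm) ≥ 18 mm → S
Trimethoprim-sulfamethoxazole 10 mm: ≤ 13 mm ⇒ R
Clindamycin: 19 mm is ≥ 16 mm ⇒ Susceptible
Erythromycin (6 mm) ≤ 10 mm ⇒ R
Clarithromycin (21 mm) ≥ 16 mm → Susceptible
Daptomycin 8 mm: ≤ 9 mm — resistant
Moxifloxacin 19 mm: ≥ 18 mm ⇒ susceptible
Colistin 29 mm: ≥ 28 mm — Susceptible
Minocycline (15 mm) ≤ 18 mm → R
Susceptible: 6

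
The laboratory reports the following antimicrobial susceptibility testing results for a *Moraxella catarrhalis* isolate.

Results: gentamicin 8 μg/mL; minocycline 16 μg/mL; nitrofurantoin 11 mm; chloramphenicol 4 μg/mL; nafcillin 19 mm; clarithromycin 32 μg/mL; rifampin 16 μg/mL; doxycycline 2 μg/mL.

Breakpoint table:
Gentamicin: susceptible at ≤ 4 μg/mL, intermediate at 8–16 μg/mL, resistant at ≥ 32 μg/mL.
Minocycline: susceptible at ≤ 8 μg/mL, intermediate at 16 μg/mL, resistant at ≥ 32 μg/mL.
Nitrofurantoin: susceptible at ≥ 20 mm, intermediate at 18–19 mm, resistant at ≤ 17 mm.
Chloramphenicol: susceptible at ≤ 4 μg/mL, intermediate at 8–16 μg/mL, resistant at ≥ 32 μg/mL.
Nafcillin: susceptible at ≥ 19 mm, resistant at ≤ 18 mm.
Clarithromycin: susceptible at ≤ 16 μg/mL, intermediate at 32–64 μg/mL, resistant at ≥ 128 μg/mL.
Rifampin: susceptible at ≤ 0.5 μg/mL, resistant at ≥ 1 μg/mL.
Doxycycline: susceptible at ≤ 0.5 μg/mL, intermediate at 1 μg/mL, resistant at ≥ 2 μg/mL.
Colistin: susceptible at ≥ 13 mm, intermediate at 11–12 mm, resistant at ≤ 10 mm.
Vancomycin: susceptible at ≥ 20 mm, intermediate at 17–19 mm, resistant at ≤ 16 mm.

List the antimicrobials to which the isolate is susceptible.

Gentamicin (8 μg/mL) in 8–16 μg/mL → I
Minocycline 16 μg/mL: = 16 μg/mL → intermediate
Nitrofurantoin 11 mm: ≤ 17 mm → R
Chloramphenicol 4 μg/mL: ≤ 4 μg/mL — Susceptible
Nafcillin (19 mm) ≥ 19 mm → Susceptible
Clarithromycin 32 μg/mL: in 32–64 μg/mL — intermediate
Rifampin (16 μg/mL) ≥ 1 μg/mL → R
Doxycycline 2 μg/mL: ≥ 2 μg/mL ⇒ resistant

chloramphenicol, nafcillin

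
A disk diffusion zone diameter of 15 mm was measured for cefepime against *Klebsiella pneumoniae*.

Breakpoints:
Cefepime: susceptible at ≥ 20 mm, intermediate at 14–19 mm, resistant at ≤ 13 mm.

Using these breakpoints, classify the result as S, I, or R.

Intermediate

Cefepime 15 mm: in 14–19 mm — intermediate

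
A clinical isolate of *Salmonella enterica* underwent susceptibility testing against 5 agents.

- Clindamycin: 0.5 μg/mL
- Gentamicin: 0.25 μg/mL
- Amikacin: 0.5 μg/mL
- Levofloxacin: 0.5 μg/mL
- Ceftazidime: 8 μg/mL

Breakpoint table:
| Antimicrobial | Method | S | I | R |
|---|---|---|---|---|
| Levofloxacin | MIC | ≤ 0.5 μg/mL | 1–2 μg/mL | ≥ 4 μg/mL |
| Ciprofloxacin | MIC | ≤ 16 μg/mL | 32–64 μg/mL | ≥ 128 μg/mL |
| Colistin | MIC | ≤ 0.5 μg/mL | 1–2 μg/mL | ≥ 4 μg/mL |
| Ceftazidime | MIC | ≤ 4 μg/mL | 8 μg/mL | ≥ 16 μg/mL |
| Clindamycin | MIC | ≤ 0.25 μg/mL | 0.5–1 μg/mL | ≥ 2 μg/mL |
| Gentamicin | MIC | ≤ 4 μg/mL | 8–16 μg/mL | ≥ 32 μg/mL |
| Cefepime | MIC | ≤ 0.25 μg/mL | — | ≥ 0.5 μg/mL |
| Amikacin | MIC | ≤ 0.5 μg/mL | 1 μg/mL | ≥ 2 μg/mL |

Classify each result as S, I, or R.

I, S, S, S, I

Clindamycin (0.5 μg/mL) in 0.5–1 μg/mL → Intermediate
Gentamicin 0.25 μg/mL: ≤ 4 μg/mL → S
Amikacin 0.5 μg/mL: ≤ 0.5 μg/mL ⇒ susceptible
Levofloxacin 0.5 μg/mL: ≤ 0.5 μg/mL — susceptible
Ceftazidime (8 μg/mL) = 8 μg/mL — I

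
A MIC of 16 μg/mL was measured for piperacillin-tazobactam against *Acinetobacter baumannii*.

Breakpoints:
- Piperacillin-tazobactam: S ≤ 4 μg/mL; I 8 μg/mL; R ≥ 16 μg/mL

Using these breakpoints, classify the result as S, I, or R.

Piperacillin-tazobactam (16 μg/mL) ≥ 16 μg/mL ⇒ R

Resistant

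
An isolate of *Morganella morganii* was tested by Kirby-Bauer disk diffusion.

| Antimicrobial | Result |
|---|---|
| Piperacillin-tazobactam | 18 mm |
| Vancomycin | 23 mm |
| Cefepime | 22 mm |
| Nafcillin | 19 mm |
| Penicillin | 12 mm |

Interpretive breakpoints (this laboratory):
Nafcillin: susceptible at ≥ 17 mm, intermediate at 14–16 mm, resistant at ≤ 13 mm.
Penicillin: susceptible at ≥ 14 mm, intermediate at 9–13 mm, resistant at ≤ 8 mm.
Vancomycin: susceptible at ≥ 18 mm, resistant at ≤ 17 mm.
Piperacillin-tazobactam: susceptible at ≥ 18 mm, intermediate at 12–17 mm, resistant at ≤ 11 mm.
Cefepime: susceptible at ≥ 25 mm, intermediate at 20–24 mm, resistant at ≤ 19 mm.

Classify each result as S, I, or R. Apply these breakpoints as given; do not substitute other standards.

S, S, I, S, I

Piperacillin-tazobactam: 18 mm is ≥ 18 mm ⇒ Susceptible
Vancomycin 23 mm: ≥ 18 mm — S
Cefepime: 22 mm is in 20–24 mm ⇒ intermediate
Nafcillin 19 mm: ≥ 17 mm → Susceptible
Penicillin (12 mm) in 9–13 mm → I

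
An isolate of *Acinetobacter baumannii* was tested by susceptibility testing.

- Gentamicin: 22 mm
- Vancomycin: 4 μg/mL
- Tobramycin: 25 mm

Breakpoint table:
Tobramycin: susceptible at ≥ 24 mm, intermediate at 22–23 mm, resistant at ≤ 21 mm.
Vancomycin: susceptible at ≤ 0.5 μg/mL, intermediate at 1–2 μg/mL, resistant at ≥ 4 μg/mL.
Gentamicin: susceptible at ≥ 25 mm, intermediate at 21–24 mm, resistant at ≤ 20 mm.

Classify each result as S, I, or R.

Gentamicin 22 mm: in 21–24 mm → Intermediate
Vancomycin: 4 μg/mL is ≥ 4 μg/mL ⇒ resistant
Tobramycin 25 mm: ≥ 24 mm → Susceptible

I, R, S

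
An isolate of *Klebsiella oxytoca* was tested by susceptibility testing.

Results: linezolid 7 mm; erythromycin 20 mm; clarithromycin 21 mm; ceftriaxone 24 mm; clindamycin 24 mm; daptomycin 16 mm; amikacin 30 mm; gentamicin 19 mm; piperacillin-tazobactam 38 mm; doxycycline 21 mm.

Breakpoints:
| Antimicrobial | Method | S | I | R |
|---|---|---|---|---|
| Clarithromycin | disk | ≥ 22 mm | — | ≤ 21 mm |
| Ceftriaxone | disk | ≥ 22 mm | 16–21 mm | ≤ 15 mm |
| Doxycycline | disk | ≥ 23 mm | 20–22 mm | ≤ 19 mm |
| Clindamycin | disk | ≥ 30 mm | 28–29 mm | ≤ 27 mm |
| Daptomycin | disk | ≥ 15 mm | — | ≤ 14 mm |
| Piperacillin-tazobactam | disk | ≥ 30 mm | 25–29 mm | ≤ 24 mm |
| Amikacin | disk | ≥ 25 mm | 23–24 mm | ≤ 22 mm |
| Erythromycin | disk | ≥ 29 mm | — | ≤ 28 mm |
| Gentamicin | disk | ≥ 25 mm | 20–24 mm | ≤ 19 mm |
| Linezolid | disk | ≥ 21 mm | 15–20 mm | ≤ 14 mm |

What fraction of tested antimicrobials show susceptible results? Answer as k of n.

Linezolid (7 mm) ≤ 14 mm → R
Erythromycin (20 mm) ≤ 28 mm ⇒ resistant
Clarithromycin (21 mm) ≤ 21 mm → Resistant
Ceftriaxone (24 mm) ≥ 22 mm — Susceptible
Clindamycin: 24 mm is ≤ 27 mm ⇒ resistant
Daptomycin 16 mm: ≥ 15 mm ⇒ susceptible
Amikacin (30 mm) ≥ 25 mm ⇒ S
Gentamicin (19 mm) ≤ 19 mm → resistant
Piperacillin-tazobactam: 38 mm is ≥ 30 mm — Susceptible
Doxycycline (21 mm) in 20–22 mm — intermediate
Susceptible: 4/10

4 of 10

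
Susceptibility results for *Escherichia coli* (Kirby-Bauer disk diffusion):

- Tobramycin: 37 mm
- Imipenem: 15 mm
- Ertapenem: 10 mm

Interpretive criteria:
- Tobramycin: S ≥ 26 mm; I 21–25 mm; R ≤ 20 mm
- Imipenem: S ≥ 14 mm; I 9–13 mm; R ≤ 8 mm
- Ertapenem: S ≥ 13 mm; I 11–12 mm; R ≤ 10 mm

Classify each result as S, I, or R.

S, S, R

Tobramycin: 37 mm is ≥ 26 mm → susceptible
Imipenem: 15 mm is ≥ 14 mm → S
Ertapenem: 10 mm is ≤ 10 mm — R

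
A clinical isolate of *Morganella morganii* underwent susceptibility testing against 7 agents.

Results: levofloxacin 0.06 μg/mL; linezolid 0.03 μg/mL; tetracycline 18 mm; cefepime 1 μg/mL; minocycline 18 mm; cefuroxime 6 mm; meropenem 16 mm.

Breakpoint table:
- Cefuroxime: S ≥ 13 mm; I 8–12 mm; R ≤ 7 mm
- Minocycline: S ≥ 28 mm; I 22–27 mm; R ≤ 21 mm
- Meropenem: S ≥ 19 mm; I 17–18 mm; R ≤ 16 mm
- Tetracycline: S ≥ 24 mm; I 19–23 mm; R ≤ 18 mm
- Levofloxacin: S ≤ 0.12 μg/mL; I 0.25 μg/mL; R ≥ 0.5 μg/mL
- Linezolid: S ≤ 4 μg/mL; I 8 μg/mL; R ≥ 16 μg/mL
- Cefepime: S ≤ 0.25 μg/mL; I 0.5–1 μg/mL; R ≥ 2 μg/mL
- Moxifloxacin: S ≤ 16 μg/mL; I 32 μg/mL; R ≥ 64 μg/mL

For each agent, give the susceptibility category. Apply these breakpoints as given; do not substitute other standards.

S, S, R, I, R, R, R

Levofloxacin 0.06 μg/mL: ≤ 0.12 μg/mL → susceptible
Linezolid (0.03 μg/mL) ≤ 4 μg/mL → Susceptible
Tetracycline (18 mm) ≤ 18 mm → Resistant
Cefepime (1 μg/mL) in 0.5–1 μg/mL — intermediate
Minocycline: 18 mm is ≤ 21 mm ⇒ R
Cefuroxime (6 mm) ≤ 7 mm ⇒ R
Meropenem 16 mm: ≤ 16 mm ⇒ resistant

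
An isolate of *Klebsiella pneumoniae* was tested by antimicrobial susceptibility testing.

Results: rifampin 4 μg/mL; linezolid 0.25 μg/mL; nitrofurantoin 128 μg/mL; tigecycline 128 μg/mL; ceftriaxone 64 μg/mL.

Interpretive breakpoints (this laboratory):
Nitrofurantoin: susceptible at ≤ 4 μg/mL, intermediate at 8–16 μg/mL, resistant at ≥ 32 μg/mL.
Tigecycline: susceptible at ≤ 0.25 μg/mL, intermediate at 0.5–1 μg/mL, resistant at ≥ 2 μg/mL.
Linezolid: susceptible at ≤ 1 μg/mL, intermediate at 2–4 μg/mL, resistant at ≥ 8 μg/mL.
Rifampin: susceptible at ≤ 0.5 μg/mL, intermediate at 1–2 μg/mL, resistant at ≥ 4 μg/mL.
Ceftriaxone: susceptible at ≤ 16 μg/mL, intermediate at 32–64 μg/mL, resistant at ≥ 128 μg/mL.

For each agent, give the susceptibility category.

Rifampin: 4 μg/mL is ≥ 4 μg/mL — resistant
Linezolid: 0.25 μg/mL is ≤ 1 μg/mL ⇒ susceptible
Nitrofurantoin (128 μg/mL) ≥ 32 μg/mL — R
Tigecycline: 128 μg/mL is ≥ 2 μg/mL — Resistant
Ceftriaxone (64 μg/mL) in 32–64 μg/mL ⇒ intermediate

R, S, R, R, I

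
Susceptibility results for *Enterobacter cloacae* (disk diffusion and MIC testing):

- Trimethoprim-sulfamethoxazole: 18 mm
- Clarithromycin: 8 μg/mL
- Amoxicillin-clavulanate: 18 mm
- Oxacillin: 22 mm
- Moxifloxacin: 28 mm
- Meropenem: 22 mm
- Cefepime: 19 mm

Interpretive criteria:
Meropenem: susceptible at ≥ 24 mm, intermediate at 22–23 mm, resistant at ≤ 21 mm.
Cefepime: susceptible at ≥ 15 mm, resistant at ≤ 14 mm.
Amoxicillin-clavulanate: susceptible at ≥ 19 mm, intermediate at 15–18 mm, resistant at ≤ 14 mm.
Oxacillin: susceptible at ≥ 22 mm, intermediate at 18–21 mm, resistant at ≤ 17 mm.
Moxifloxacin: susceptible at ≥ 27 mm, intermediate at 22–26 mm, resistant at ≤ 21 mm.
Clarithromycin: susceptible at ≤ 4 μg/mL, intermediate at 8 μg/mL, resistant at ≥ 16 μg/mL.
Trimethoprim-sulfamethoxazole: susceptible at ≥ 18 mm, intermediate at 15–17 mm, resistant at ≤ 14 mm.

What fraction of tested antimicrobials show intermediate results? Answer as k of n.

3 of 7

Trimethoprim-sulfamethoxazole 18 mm: ≥ 18 mm ⇒ susceptible
Clarithromycin 8 μg/mL: = 8 μg/mL — I
Amoxicillin-clavulanate: 18 mm is in 15–18 mm ⇒ intermediate
Oxacillin (22 mm) ≥ 22 mm → susceptible
Moxifloxacin 28 mm: ≥ 27 mm → Susceptible
Meropenem (22 mm) in 22–23 mm ⇒ I
Cefepime: 19 mm is ≥ 15 mm — S
Intermediate: 3/7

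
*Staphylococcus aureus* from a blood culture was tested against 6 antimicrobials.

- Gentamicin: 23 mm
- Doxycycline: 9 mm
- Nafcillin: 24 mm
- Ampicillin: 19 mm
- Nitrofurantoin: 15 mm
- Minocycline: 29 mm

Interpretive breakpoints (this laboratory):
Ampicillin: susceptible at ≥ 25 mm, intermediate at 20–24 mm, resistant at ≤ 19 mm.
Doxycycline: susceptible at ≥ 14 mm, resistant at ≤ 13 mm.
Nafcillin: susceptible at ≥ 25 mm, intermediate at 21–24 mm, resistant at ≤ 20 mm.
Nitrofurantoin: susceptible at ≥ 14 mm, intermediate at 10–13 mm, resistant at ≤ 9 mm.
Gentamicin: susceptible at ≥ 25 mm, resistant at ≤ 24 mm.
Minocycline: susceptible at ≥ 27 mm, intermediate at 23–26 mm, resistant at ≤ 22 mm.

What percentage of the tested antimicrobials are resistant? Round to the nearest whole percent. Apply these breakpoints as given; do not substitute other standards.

50%

Gentamicin 23 mm: ≤ 24 mm → Resistant
Doxycycline: 9 mm is ≤ 13 mm ⇒ Resistant
Nafcillin (24 mm) in 21–24 mm → intermediate
Ampicillin 19 mm: ≤ 19 mm → R
Nitrofurantoin (15 mm) ≥ 14 mm — susceptible
Minocycline (29 mm) ≥ 27 mm ⇒ susceptible
Resistant: 3/6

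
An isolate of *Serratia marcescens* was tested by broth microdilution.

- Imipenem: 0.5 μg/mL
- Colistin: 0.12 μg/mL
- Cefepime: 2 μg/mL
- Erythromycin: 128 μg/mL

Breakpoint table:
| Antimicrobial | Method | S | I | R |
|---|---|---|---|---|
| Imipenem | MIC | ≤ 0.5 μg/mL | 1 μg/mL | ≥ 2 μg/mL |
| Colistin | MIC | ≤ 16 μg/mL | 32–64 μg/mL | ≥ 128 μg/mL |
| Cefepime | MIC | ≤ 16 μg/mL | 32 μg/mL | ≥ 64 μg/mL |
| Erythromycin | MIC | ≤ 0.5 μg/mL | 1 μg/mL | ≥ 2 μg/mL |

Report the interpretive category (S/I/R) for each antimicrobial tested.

Imipenem: 0.5 μg/mL is ≤ 0.5 μg/mL → Susceptible
Colistin (0.12 μg/mL) ≤ 16 μg/mL ⇒ Susceptible
Cefepime (2 μg/mL) ≤ 16 μg/mL ⇒ susceptible
Erythromycin: 128 μg/mL is ≥ 2 μg/mL → resistant

S, S, S, R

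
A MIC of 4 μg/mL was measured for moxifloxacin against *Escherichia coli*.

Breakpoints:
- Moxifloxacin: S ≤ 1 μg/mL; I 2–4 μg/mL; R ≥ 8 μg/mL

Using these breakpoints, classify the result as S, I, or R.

Moxifloxacin 4 μg/mL: in 2–4 μg/mL → Intermediate

I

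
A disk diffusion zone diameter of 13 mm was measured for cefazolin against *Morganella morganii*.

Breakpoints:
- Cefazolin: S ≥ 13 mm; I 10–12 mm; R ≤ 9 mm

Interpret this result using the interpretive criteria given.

Susceptible

Cefazolin 13 mm: ≥ 13 mm → Susceptible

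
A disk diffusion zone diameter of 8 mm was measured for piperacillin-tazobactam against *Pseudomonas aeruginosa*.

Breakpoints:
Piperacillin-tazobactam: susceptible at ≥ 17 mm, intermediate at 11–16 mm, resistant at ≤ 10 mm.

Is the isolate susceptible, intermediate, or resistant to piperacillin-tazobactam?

Piperacillin-tazobactam: 8 mm is ≤ 10 mm → resistant

R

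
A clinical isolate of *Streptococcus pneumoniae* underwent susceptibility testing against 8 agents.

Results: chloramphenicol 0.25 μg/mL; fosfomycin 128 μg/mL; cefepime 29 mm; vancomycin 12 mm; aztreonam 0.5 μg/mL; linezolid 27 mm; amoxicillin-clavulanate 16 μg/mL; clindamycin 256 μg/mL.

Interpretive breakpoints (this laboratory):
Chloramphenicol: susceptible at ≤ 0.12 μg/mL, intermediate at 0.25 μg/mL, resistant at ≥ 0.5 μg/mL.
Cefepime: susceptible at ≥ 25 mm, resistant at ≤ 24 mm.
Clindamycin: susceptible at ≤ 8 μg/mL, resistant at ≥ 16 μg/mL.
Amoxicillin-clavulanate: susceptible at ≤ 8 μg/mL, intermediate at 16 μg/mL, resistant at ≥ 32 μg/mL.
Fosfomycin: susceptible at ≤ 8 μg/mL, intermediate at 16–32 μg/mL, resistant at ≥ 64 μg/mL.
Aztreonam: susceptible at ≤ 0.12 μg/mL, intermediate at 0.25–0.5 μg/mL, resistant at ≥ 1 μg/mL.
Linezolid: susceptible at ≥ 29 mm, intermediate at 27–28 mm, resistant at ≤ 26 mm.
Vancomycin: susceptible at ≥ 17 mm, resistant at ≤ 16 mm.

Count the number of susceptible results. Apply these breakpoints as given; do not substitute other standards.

Chloramphenicol (0.25 μg/mL) = 0.25 μg/mL ⇒ intermediate
Fosfomycin 128 μg/mL: ≥ 64 μg/mL ⇒ Resistant
Cefepime: 29 mm is ≥ 25 mm → S
Vancomycin 12 mm: ≤ 16 mm → resistant
Aztreonam: 0.5 μg/mL is in 0.25–0.5 μg/mL — intermediate
Linezolid: 27 mm is in 27–28 mm ⇒ intermediate
Amoxicillin-clavulanate: 16 μg/mL is = 16 μg/mL — intermediate
Clindamycin 256 μg/mL: ≥ 16 μg/mL — resistant
Susceptible: 1

1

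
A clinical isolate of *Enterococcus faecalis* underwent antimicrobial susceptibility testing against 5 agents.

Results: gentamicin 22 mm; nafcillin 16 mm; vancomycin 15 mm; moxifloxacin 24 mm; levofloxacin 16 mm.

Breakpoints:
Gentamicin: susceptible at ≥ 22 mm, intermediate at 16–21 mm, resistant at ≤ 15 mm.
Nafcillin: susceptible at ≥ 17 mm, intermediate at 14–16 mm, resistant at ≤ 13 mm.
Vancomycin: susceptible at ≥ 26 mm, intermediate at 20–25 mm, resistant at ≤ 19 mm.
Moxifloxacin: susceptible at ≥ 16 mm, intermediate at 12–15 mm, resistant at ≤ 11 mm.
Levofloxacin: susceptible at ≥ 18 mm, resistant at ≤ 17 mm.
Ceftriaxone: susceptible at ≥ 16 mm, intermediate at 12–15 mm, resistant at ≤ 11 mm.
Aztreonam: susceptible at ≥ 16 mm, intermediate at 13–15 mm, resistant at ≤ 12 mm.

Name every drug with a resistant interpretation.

Gentamicin (22 mm) ≥ 22 mm → Susceptible
Nafcillin: 16 mm is in 14–16 mm → I
Vancomycin (15 mm) ≤ 19 mm ⇒ resistant
Moxifloxacin 24 mm: ≥ 16 mm ⇒ susceptible
Levofloxacin: 16 mm is ≤ 17 mm → R

vancomycin, levofloxacin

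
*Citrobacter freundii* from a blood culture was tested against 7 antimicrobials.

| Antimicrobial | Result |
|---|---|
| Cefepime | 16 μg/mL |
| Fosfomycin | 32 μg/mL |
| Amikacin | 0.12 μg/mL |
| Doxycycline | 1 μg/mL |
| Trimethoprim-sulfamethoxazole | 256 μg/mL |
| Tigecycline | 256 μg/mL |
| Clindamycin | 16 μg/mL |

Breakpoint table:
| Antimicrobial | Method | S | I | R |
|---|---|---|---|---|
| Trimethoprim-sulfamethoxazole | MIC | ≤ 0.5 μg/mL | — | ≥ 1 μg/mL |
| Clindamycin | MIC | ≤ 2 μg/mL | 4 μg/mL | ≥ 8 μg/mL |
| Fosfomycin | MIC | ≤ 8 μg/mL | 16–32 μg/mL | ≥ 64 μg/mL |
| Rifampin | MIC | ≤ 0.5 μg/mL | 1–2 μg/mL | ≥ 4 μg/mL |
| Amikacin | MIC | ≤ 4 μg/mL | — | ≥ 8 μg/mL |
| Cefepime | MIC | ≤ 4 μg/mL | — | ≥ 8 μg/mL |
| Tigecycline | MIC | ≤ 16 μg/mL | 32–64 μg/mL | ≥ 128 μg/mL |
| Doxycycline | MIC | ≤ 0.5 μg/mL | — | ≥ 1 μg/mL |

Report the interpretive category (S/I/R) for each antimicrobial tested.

R, I, S, R, R, R, R

Cefepime: 16 μg/mL is ≥ 8 μg/mL → R
Fosfomycin 32 μg/mL: in 16–32 μg/mL — Intermediate
Amikacin (0.12 μg/mL) ≤ 4 μg/mL ⇒ susceptible
Doxycycline: 1 μg/mL is ≥ 1 μg/mL ⇒ Resistant
Trimethoprim-sulfamethoxazole: 256 μg/mL is ≥ 1 μg/mL ⇒ Resistant
Tigecycline: 256 μg/mL is ≥ 128 μg/mL — resistant
Clindamycin: 16 μg/mL is ≥ 8 μg/mL → resistant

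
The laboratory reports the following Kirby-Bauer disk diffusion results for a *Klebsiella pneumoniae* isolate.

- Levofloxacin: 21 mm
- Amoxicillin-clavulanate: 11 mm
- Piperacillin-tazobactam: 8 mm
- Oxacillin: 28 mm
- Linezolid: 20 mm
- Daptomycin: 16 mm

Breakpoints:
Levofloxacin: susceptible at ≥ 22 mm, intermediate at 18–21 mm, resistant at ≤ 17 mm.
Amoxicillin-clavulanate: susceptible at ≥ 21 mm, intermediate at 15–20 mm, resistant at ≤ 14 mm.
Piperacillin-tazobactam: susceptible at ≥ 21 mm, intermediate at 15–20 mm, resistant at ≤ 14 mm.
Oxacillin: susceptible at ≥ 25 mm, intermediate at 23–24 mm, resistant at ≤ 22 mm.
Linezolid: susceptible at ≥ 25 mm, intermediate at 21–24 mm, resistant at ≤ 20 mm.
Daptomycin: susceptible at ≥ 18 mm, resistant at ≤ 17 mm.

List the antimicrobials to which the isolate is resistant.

Levofloxacin: 21 mm is in 18–21 mm — intermediate
Amoxicillin-clavulanate (11 mm) ≤ 14 mm → Resistant
Piperacillin-tazobactam (8 mm) ≤ 14 mm → resistant
Oxacillin (28 mm) ≥ 25 mm → susceptible
Linezolid (20 mm) ≤ 20 mm → resistant
Daptomycin: 16 mm is ≤ 17 mm → Resistant

amoxicillin-clavulanate, piperacillin-tazobactam, linezolid, daptomycin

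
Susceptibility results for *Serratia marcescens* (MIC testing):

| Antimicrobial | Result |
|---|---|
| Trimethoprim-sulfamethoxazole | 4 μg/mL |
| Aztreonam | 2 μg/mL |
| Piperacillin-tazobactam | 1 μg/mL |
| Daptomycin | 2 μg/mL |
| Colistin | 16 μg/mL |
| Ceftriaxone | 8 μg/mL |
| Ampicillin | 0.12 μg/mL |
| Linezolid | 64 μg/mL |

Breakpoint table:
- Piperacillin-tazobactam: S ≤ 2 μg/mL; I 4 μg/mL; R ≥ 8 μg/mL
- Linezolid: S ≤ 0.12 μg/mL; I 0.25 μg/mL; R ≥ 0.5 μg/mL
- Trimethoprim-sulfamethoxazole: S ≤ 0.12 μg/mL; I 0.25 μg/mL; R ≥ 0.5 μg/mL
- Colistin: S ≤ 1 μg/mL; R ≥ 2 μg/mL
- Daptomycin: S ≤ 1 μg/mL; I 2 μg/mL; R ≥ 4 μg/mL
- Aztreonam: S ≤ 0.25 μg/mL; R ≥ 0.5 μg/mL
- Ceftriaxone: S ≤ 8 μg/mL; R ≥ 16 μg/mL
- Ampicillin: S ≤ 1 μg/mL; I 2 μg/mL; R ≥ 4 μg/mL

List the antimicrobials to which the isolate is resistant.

trimethoprim-sulfamethoxazole, aztreonam, colistin, linezolid

Trimethoprim-sulfamethoxazole 4 μg/mL: ≥ 0.5 μg/mL — resistant
Aztreonam: 2 μg/mL is ≥ 0.5 μg/mL → R
Piperacillin-tazobactam (1 μg/mL) ≤ 2 μg/mL ⇒ Susceptible
Daptomycin: 2 μg/mL is = 2 μg/mL → intermediate
Colistin: 16 μg/mL is ≥ 2 μg/mL — resistant
Ceftriaxone 8 μg/mL: ≤ 8 μg/mL → S
Ampicillin 0.12 μg/mL: ≤ 1 μg/mL ⇒ S
Linezolid 64 μg/mL: ≥ 0.5 μg/mL → resistant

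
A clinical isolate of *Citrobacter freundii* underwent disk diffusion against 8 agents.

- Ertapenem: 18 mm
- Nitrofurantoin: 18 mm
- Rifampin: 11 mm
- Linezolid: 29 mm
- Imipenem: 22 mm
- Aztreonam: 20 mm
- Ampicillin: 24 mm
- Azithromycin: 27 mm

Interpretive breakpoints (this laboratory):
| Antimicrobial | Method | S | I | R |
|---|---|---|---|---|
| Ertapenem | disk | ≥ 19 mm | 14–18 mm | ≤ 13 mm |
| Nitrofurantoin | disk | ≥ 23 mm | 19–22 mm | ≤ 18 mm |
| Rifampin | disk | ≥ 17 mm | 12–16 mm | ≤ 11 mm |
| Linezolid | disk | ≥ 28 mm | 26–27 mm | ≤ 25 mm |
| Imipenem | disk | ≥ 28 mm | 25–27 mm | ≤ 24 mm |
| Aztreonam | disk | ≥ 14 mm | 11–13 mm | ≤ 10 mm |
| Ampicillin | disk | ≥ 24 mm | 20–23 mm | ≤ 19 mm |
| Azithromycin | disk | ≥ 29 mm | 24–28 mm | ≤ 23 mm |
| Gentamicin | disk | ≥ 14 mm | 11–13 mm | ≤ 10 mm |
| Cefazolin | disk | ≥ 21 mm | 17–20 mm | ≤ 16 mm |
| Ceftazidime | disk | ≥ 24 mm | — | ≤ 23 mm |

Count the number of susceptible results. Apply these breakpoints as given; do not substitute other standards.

Ertapenem (18 mm) in 14–18 mm ⇒ I
Nitrofurantoin: 18 mm is ≤ 18 mm → R
Rifampin 11 mm: ≤ 11 mm ⇒ resistant
Linezolid 29 mm: ≥ 28 mm ⇒ Susceptible
Imipenem (22 mm) ≤ 24 mm — R
Aztreonam (20 mm) ≥ 14 mm → S
Ampicillin (24 mm) ≥ 24 mm → S
Azithromycin (27 mm) in 24–28 mm ⇒ Intermediate
Susceptible: 3

3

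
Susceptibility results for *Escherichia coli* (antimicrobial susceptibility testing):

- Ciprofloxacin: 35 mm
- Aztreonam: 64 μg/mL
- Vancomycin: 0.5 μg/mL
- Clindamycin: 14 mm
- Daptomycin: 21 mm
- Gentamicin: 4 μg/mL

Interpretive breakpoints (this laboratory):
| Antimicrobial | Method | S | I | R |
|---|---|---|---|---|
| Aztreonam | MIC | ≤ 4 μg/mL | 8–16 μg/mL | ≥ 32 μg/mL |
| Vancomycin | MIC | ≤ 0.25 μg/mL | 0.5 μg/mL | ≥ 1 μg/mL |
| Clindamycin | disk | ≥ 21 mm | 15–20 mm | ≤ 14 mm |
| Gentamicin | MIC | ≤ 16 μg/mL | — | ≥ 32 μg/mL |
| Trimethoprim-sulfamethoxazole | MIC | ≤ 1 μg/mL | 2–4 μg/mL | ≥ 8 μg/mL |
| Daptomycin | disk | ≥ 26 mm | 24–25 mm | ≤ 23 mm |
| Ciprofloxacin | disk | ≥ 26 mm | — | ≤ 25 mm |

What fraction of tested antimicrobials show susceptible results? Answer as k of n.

Ciprofloxacin (35 mm) ≥ 26 mm — susceptible
Aztreonam (64 μg/mL) ≥ 32 μg/mL → R
Vancomycin 0.5 μg/mL: = 0.5 μg/mL — Intermediate
Clindamycin 14 mm: ≤ 14 mm → Resistant
Daptomycin (21 mm) ≤ 23 mm ⇒ R
Gentamicin (4 μg/mL) ≤ 16 μg/mL ⇒ susceptible
Susceptible: 2/6

2 of 6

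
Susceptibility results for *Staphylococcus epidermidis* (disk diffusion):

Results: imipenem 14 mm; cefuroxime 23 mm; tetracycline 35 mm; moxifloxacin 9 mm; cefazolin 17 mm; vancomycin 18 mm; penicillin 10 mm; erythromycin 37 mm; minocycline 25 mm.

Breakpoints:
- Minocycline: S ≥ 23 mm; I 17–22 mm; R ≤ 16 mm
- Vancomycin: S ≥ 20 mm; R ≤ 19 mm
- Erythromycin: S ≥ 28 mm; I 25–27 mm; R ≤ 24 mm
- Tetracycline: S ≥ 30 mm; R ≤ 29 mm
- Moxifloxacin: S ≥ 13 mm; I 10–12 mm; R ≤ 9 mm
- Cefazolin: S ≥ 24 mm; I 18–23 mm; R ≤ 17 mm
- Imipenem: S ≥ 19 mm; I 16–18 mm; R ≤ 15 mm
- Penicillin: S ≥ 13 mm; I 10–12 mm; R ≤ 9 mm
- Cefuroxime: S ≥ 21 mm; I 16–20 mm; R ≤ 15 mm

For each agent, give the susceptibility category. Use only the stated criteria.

R, S, S, R, R, R, I, S, S

Imipenem (14 mm) ≤ 15 mm ⇒ R
Cefuroxime (23 mm) ≥ 21 mm ⇒ S
Tetracycline: 35 mm is ≥ 30 mm — S
Moxifloxacin 9 mm: ≤ 9 mm — resistant
Cefazolin: 17 mm is ≤ 17 mm ⇒ Resistant
Vancomycin: 18 mm is ≤ 19 mm — Resistant
Penicillin (10 mm) in 10–12 mm ⇒ I
Erythromycin (37 mm) ≥ 28 mm ⇒ S
Minocycline: 25 mm is ≥ 23 mm → Susceptible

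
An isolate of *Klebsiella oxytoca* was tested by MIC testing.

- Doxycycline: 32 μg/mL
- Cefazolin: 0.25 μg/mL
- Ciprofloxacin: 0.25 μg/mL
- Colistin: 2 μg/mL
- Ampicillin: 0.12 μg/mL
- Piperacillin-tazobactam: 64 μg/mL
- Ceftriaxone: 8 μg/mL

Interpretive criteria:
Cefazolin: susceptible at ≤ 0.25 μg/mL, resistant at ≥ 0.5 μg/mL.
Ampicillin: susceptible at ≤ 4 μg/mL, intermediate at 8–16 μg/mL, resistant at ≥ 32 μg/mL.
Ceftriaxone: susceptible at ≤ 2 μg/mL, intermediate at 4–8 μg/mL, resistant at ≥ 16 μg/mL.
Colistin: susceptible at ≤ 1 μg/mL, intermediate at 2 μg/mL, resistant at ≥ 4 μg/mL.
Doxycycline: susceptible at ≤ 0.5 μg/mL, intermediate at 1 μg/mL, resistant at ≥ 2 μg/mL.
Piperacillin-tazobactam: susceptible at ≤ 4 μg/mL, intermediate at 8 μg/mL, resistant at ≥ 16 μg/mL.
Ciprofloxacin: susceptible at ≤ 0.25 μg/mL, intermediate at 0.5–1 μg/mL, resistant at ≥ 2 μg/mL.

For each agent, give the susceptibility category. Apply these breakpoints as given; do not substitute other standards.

Doxycycline 32 μg/mL: ≥ 2 μg/mL ⇒ Resistant
Cefazolin 0.25 μg/mL: ≤ 0.25 μg/mL — susceptible
Ciprofloxacin: 0.25 μg/mL is ≤ 0.25 μg/mL → S
Colistin 2 μg/mL: = 2 μg/mL → Intermediate
Ampicillin: 0.12 μg/mL is ≤ 4 μg/mL → susceptible
Piperacillin-tazobactam: 64 μg/mL is ≥ 16 μg/mL — Resistant
Ceftriaxone (8 μg/mL) in 4–8 μg/mL ⇒ intermediate

R, S, S, I, S, R, I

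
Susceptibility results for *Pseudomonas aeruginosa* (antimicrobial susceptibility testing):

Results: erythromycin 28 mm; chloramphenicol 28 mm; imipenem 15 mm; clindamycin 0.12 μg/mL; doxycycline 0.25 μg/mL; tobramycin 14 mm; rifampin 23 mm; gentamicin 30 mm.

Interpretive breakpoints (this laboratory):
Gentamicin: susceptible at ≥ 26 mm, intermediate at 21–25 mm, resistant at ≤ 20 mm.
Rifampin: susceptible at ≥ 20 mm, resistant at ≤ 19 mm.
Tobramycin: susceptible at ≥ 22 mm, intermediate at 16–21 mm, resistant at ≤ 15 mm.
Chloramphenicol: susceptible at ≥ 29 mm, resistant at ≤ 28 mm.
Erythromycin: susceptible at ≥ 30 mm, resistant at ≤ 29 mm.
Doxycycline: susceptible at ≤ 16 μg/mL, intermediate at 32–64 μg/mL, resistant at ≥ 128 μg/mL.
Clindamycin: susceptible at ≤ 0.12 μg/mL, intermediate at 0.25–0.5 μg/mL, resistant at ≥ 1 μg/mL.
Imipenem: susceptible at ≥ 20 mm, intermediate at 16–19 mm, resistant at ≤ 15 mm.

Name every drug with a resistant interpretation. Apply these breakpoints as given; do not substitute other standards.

Erythromycin (28 mm) ≤ 29 mm — resistant
Chloramphenicol: 28 mm is ≤ 28 mm → Resistant
Imipenem 15 mm: ≤ 15 mm ⇒ Resistant
Clindamycin: 0.12 μg/mL is ≤ 0.12 μg/mL ⇒ susceptible
Doxycycline: 0.25 μg/mL is ≤ 16 μg/mL — Susceptible
Tobramycin (14 mm) ≤ 15 mm ⇒ R
Rifampin 23 mm: ≥ 20 mm ⇒ S
Gentamicin 30 mm: ≥ 26 mm ⇒ S

erythromycin, chloramphenicol, imipenem, tobramycin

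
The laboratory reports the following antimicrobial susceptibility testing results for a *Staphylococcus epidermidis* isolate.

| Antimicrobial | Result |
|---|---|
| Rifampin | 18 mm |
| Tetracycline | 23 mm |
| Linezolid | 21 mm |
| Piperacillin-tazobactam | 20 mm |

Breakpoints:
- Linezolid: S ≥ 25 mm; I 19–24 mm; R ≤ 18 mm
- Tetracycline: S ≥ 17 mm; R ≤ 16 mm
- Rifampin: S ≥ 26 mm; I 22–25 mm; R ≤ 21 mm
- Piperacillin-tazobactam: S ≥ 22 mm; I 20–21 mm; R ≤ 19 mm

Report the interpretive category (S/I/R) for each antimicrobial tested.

R, S, I, I

Rifampin 18 mm: ≤ 21 mm ⇒ resistant
Tetracycline (23 mm) ≥ 17 mm — S
Linezolid: 21 mm is in 19–24 mm → I
Piperacillin-tazobactam (20 mm) in 20–21 mm — intermediate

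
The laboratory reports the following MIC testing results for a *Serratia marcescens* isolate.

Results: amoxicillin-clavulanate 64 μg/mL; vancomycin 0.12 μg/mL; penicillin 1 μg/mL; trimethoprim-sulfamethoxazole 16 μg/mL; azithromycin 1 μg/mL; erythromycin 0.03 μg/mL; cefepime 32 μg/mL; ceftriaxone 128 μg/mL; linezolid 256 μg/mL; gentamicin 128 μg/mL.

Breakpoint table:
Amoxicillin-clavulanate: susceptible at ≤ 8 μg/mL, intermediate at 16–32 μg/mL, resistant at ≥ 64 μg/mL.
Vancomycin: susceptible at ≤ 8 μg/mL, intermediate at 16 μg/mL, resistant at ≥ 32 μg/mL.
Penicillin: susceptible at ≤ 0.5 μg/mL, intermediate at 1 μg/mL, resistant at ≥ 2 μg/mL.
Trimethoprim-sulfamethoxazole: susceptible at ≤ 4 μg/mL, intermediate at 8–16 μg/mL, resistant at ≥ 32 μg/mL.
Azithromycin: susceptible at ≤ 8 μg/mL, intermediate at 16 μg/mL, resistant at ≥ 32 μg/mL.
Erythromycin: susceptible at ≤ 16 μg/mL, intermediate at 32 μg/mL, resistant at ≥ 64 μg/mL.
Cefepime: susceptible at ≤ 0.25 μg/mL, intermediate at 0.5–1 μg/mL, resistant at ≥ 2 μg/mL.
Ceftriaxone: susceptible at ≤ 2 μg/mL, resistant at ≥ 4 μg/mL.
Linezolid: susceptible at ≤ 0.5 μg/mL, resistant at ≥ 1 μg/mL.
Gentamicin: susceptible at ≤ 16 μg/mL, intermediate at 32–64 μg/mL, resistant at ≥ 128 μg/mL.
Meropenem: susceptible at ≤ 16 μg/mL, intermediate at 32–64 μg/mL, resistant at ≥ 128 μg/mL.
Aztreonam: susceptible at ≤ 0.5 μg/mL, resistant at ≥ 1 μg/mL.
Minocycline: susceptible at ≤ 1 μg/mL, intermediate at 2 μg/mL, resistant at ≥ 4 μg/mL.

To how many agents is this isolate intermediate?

2

Amoxicillin-clavulanate: 64 μg/mL is ≥ 64 μg/mL ⇒ resistant
Vancomycin (0.12 μg/mL) ≤ 8 μg/mL → susceptible
Penicillin: 1 μg/mL is = 1 μg/mL → intermediate
Trimethoprim-sulfamethoxazole (16 μg/mL) in 8–16 μg/mL — Intermediate
Azithromycin 1 μg/mL: ≤ 8 μg/mL — susceptible
Erythromycin: 0.03 μg/mL is ≤ 16 μg/mL → S
Cefepime 32 μg/mL: ≥ 2 μg/mL ⇒ R
Ceftriaxone: 128 μg/mL is ≥ 4 μg/mL → resistant
Linezolid: 256 μg/mL is ≥ 1 μg/mL — R
Gentamicin 128 μg/mL: ≥ 128 μg/mL → Resistant
Intermediate: 2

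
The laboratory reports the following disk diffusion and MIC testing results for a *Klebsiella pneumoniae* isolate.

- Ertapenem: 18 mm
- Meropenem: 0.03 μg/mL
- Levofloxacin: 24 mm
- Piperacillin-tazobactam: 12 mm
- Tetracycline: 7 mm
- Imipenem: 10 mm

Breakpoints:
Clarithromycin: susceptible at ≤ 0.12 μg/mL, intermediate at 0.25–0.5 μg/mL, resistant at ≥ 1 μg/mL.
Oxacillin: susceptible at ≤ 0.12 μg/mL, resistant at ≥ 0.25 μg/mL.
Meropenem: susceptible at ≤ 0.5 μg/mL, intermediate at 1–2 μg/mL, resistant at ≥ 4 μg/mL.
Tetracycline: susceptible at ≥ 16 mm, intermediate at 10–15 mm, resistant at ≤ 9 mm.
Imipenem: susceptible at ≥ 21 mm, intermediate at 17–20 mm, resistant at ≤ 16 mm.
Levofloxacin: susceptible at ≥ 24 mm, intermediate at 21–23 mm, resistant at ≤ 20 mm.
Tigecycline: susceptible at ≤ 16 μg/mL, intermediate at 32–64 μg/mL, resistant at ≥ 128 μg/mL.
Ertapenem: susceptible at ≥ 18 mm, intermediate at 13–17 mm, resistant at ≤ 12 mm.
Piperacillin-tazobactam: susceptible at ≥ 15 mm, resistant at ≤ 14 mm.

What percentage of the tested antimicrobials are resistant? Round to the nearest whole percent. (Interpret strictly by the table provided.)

50%

Ertapenem: 18 mm is ≥ 18 mm → S
Meropenem 0.03 μg/mL: ≤ 0.5 μg/mL → susceptible
Levofloxacin (24 mm) ≥ 24 mm ⇒ susceptible
Piperacillin-tazobactam (12 mm) ≤ 14 mm → Resistant
Tetracycline (7 mm) ≤ 9 mm ⇒ resistant
Imipenem 10 mm: ≤ 16 mm ⇒ resistant
Resistant: 3/6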